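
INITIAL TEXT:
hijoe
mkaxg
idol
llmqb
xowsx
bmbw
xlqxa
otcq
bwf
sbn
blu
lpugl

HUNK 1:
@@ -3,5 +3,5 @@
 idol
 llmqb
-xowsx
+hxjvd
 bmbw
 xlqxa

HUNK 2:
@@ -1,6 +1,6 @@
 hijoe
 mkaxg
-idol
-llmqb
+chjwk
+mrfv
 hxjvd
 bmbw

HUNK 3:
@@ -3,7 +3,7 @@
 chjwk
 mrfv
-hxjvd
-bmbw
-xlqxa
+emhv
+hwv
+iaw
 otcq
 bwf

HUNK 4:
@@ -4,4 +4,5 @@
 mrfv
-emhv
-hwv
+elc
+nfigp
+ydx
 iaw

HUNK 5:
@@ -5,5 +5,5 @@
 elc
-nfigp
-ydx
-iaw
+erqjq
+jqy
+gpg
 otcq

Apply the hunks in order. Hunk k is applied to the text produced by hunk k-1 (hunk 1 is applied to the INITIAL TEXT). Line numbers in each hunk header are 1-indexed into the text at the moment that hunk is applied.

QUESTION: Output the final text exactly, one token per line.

Answer: hijoe
mkaxg
chjwk
mrfv
elc
erqjq
jqy
gpg
otcq
bwf
sbn
blu
lpugl

Derivation:
Hunk 1: at line 3 remove [xowsx] add [hxjvd] -> 12 lines: hijoe mkaxg idol llmqb hxjvd bmbw xlqxa otcq bwf sbn blu lpugl
Hunk 2: at line 1 remove [idol,llmqb] add [chjwk,mrfv] -> 12 lines: hijoe mkaxg chjwk mrfv hxjvd bmbw xlqxa otcq bwf sbn blu lpugl
Hunk 3: at line 3 remove [hxjvd,bmbw,xlqxa] add [emhv,hwv,iaw] -> 12 lines: hijoe mkaxg chjwk mrfv emhv hwv iaw otcq bwf sbn blu lpugl
Hunk 4: at line 4 remove [emhv,hwv] add [elc,nfigp,ydx] -> 13 lines: hijoe mkaxg chjwk mrfv elc nfigp ydx iaw otcq bwf sbn blu lpugl
Hunk 5: at line 5 remove [nfigp,ydx,iaw] add [erqjq,jqy,gpg] -> 13 lines: hijoe mkaxg chjwk mrfv elc erqjq jqy gpg otcq bwf sbn blu lpugl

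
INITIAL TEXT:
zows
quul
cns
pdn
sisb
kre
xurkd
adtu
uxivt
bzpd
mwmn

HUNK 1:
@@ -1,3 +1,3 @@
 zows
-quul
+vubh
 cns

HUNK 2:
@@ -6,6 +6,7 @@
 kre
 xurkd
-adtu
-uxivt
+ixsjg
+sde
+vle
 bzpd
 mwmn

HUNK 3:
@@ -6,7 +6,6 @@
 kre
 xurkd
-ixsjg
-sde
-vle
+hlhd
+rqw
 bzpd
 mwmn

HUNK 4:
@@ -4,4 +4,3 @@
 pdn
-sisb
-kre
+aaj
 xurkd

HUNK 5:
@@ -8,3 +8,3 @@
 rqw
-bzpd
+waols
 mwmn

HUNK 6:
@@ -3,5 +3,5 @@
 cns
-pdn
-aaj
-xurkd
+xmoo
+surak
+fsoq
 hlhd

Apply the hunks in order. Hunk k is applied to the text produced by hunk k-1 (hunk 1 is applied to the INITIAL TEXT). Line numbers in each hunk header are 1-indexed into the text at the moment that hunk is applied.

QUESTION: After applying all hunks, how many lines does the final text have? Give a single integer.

Hunk 1: at line 1 remove [quul] add [vubh] -> 11 lines: zows vubh cns pdn sisb kre xurkd adtu uxivt bzpd mwmn
Hunk 2: at line 6 remove [adtu,uxivt] add [ixsjg,sde,vle] -> 12 lines: zows vubh cns pdn sisb kre xurkd ixsjg sde vle bzpd mwmn
Hunk 3: at line 6 remove [ixsjg,sde,vle] add [hlhd,rqw] -> 11 lines: zows vubh cns pdn sisb kre xurkd hlhd rqw bzpd mwmn
Hunk 4: at line 4 remove [sisb,kre] add [aaj] -> 10 lines: zows vubh cns pdn aaj xurkd hlhd rqw bzpd mwmn
Hunk 5: at line 8 remove [bzpd] add [waols] -> 10 lines: zows vubh cns pdn aaj xurkd hlhd rqw waols mwmn
Hunk 6: at line 3 remove [pdn,aaj,xurkd] add [xmoo,surak,fsoq] -> 10 lines: zows vubh cns xmoo surak fsoq hlhd rqw waols mwmn
Final line count: 10

Answer: 10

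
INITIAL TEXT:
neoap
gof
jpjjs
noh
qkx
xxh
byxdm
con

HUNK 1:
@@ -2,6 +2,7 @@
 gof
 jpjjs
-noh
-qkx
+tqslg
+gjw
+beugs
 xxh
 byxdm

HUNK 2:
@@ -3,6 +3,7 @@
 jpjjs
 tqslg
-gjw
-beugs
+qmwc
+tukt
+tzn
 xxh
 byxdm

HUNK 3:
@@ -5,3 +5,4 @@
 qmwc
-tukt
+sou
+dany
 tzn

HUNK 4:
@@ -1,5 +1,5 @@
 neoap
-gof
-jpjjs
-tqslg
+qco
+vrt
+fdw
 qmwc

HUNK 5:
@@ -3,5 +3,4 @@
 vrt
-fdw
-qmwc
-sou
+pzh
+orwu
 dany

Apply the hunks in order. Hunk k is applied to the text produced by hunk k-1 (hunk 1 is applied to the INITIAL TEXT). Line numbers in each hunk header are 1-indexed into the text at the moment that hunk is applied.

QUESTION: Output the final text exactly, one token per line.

Hunk 1: at line 2 remove [noh,qkx] add [tqslg,gjw,beugs] -> 9 lines: neoap gof jpjjs tqslg gjw beugs xxh byxdm con
Hunk 2: at line 3 remove [gjw,beugs] add [qmwc,tukt,tzn] -> 10 lines: neoap gof jpjjs tqslg qmwc tukt tzn xxh byxdm con
Hunk 3: at line 5 remove [tukt] add [sou,dany] -> 11 lines: neoap gof jpjjs tqslg qmwc sou dany tzn xxh byxdm con
Hunk 4: at line 1 remove [gof,jpjjs,tqslg] add [qco,vrt,fdw] -> 11 lines: neoap qco vrt fdw qmwc sou dany tzn xxh byxdm con
Hunk 5: at line 3 remove [fdw,qmwc,sou] add [pzh,orwu] -> 10 lines: neoap qco vrt pzh orwu dany tzn xxh byxdm con

Answer: neoap
qco
vrt
pzh
orwu
dany
tzn
xxh
byxdm
con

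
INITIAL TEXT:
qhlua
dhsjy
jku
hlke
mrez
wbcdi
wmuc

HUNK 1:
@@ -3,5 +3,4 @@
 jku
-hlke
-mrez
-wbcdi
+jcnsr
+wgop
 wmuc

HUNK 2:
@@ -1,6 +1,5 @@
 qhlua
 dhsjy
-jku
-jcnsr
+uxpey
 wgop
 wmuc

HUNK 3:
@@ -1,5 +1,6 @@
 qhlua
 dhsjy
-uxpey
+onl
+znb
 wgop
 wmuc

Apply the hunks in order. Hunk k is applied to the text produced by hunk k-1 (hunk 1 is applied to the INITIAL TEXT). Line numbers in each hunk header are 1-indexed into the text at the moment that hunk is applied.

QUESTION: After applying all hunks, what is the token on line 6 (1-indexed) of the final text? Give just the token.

Answer: wmuc

Derivation:
Hunk 1: at line 3 remove [hlke,mrez,wbcdi] add [jcnsr,wgop] -> 6 lines: qhlua dhsjy jku jcnsr wgop wmuc
Hunk 2: at line 1 remove [jku,jcnsr] add [uxpey] -> 5 lines: qhlua dhsjy uxpey wgop wmuc
Hunk 3: at line 1 remove [uxpey] add [onl,znb] -> 6 lines: qhlua dhsjy onl znb wgop wmuc
Final line 6: wmuc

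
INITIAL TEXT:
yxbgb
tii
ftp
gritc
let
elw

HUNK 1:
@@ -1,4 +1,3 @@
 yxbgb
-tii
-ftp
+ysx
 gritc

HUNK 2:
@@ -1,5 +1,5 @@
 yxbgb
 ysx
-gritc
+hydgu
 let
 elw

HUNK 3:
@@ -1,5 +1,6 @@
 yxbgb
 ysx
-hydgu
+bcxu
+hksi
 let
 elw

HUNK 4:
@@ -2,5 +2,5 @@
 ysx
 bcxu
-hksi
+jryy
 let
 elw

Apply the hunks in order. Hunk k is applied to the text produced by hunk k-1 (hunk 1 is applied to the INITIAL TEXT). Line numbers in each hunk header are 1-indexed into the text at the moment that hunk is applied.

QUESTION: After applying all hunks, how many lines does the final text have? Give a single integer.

Hunk 1: at line 1 remove [tii,ftp] add [ysx] -> 5 lines: yxbgb ysx gritc let elw
Hunk 2: at line 1 remove [gritc] add [hydgu] -> 5 lines: yxbgb ysx hydgu let elw
Hunk 3: at line 1 remove [hydgu] add [bcxu,hksi] -> 6 lines: yxbgb ysx bcxu hksi let elw
Hunk 4: at line 2 remove [hksi] add [jryy] -> 6 lines: yxbgb ysx bcxu jryy let elw
Final line count: 6

Answer: 6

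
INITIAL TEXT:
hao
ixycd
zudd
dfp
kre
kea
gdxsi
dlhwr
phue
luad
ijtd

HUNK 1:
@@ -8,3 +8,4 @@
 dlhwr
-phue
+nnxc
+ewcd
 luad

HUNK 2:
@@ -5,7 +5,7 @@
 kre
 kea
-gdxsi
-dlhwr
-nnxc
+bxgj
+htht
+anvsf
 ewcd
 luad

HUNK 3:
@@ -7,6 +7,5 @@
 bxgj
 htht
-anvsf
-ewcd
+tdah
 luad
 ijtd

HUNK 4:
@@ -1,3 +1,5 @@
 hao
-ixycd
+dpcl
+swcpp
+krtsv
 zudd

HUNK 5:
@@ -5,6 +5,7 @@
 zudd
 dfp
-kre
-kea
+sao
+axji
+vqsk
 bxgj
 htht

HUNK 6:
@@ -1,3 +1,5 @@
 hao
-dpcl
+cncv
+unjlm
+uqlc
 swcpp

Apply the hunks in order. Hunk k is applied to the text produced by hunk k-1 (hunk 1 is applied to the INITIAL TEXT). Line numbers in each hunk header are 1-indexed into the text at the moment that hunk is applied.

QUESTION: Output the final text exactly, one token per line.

Hunk 1: at line 8 remove [phue] add [nnxc,ewcd] -> 12 lines: hao ixycd zudd dfp kre kea gdxsi dlhwr nnxc ewcd luad ijtd
Hunk 2: at line 5 remove [gdxsi,dlhwr,nnxc] add [bxgj,htht,anvsf] -> 12 lines: hao ixycd zudd dfp kre kea bxgj htht anvsf ewcd luad ijtd
Hunk 3: at line 7 remove [anvsf,ewcd] add [tdah] -> 11 lines: hao ixycd zudd dfp kre kea bxgj htht tdah luad ijtd
Hunk 4: at line 1 remove [ixycd] add [dpcl,swcpp,krtsv] -> 13 lines: hao dpcl swcpp krtsv zudd dfp kre kea bxgj htht tdah luad ijtd
Hunk 5: at line 5 remove [kre,kea] add [sao,axji,vqsk] -> 14 lines: hao dpcl swcpp krtsv zudd dfp sao axji vqsk bxgj htht tdah luad ijtd
Hunk 6: at line 1 remove [dpcl] add [cncv,unjlm,uqlc] -> 16 lines: hao cncv unjlm uqlc swcpp krtsv zudd dfp sao axji vqsk bxgj htht tdah luad ijtd

Answer: hao
cncv
unjlm
uqlc
swcpp
krtsv
zudd
dfp
sao
axji
vqsk
bxgj
htht
tdah
luad
ijtd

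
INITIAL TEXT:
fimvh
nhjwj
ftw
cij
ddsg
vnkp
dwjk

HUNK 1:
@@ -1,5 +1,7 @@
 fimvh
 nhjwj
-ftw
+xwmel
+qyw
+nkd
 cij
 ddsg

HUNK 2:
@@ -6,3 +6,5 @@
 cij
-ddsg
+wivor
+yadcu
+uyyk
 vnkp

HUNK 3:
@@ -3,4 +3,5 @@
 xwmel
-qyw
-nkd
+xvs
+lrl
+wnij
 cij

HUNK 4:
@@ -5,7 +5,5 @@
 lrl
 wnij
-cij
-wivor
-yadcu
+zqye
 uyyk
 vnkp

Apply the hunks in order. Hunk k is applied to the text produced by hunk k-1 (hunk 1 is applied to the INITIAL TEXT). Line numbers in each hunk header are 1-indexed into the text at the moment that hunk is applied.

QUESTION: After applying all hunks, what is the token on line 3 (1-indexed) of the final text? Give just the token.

Answer: xwmel

Derivation:
Hunk 1: at line 1 remove [ftw] add [xwmel,qyw,nkd] -> 9 lines: fimvh nhjwj xwmel qyw nkd cij ddsg vnkp dwjk
Hunk 2: at line 6 remove [ddsg] add [wivor,yadcu,uyyk] -> 11 lines: fimvh nhjwj xwmel qyw nkd cij wivor yadcu uyyk vnkp dwjk
Hunk 3: at line 3 remove [qyw,nkd] add [xvs,lrl,wnij] -> 12 lines: fimvh nhjwj xwmel xvs lrl wnij cij wivor yadcu uyyk vnkp dwjk
Hunk 4: at line 5 remove [cij,wivor,yadcu] add [zqye] -> 10 lines: fimvh nhjwj xwmel xvs lrl wnij zqye uyyk vnkp dwjk
Final line 3: xwmel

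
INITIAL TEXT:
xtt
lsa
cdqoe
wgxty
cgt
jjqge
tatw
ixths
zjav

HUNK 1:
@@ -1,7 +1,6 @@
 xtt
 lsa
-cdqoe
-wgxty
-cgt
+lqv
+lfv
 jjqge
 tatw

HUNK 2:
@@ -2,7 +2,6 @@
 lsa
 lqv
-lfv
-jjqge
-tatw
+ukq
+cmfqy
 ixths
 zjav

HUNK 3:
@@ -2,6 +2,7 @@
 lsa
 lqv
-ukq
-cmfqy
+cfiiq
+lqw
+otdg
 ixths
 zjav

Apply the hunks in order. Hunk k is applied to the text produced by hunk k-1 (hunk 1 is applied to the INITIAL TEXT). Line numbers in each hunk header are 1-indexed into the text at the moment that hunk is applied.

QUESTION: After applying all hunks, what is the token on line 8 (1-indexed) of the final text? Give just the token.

Answer: zjav

Derivation:
Hunk 1: at line 1 remove [cdqoe,wgxty,cgt] add [lqv,lfv] -> 8 lines: xtt lsa lqv lfv jjqge tatw ixths zjav
Hunk 2: at line 2 remove [lfv,jjqge,tatw] add [ukq,cmfqy] -> 7 lines: xtt lsa lqv ukq cmfqy ixths zjav
Hunk 3: at line 2 remove [ukq,cmfqy] add [cfiiq,lqw,otdg] -> 8 lines: xtt lsa lqv cfiiq lqw otdg ixths zjav
Final line 8: zjav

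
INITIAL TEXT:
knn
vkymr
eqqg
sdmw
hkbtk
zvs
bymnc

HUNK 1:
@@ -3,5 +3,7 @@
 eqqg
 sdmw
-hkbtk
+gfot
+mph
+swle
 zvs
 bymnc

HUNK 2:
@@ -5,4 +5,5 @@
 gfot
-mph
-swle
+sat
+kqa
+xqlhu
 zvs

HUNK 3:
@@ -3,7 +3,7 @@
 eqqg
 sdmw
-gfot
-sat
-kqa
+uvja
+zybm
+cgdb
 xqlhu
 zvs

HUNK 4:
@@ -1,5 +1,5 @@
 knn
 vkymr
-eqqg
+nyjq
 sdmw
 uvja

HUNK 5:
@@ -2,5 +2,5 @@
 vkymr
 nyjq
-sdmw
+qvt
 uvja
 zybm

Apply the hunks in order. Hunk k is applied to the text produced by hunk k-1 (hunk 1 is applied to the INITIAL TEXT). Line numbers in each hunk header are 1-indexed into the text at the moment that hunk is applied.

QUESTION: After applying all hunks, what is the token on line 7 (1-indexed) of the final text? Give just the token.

Hunk 1: at line 3 remove [hkbtk] add [gfot,mph,swle] -> 9 lines: knn vkymr eqqg sdmw gfot mph swle zvs bymnc
Hunk 2: at line 5 remove [mph,swle] add [sat,kqa,xqlhu] -> 10 lines: knn vkymr eqqg sdmw gfot sat kqa xqlhu zvs bymnc
Hunk 3: at line 3 remove [gfot,sat,kqa] add [uvja,zybm,cgdb] -> 10 lines: knn vkymr eqqg sdmw uvja zybm cgdb xqlhu zvs bymnc
Hunk 4: at line 1 remove [eqqg] add [nyjq] -> 10 lines: knn vkymr nyjq sdmw uvja zybm cgdb xqlhu zvs bymnc
Hunk 5: at line 2 remove [sdmw] add [qvt] -> 10 lines: knn vkymr nyjq qvt uvja zybm cgdb xqlhu zvs bymnc
Final line 7: cgdb

Answer: cgdb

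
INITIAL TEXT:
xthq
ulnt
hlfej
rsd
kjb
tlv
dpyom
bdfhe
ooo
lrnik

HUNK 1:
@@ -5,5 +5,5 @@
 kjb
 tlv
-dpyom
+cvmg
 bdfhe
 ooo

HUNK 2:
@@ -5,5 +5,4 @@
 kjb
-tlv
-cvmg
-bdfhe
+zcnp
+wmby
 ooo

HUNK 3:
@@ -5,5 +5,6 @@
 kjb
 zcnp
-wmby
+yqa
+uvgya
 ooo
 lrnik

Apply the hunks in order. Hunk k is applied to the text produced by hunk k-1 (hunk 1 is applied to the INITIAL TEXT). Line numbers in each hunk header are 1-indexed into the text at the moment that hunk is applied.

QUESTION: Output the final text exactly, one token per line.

Answer: xthq
ulnt
hlfej
rsd
kjb
zcnp
yqa
uvgya
ooo
lrnik

Derivation:
Hunk 1: at line 5 remove [dpyom] add [cvmg] -> 10 lines: xthq ulnt hlfej rsd kjb tlv cvmg bdfhe ooo lrnik
Hunk 2: at line 5 remove [tlv,cvmg,bdfhe] add [zcnp,wmby] -> 9 lines: xthq ulnt hlfej rsd kjb zcnp wmby ooo lrnik
Hunk 3: at line 5 remove [wmby] add [yqa,uvgya] -> 10 lines: xthq ulnt hlfej rsd kjb zcnp yqa uvgya ooo lrnik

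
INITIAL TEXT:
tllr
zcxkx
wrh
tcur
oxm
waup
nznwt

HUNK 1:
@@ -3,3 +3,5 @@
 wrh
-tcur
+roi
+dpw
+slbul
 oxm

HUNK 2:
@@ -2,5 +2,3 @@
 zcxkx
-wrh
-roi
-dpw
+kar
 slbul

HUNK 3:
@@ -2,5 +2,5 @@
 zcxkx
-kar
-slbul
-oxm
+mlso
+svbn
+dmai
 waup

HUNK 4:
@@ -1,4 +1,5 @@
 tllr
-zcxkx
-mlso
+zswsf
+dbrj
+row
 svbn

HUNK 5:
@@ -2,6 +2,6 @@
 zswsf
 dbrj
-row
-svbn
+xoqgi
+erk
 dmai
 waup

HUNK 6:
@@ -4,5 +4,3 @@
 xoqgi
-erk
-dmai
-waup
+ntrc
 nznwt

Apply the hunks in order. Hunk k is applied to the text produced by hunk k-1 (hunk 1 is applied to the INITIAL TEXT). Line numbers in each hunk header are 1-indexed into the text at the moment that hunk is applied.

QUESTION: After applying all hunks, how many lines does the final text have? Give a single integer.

Answer: 6

Derivation:
Hunk 1: at line 3 remove [tcur] add [roi,dpw,slbul] -> 9 lines: tllr zcxkx wrh roi dpw slbul oxm waup nznwt
Hunk 2: at line 2 remove [wrh,roi,dpw] add [kar] -> 7 lines: tllr zcxkx kar slbul oxm waup nznwt
Hunk 3: at line 2 remove [kar,slbul,oxm] add [mlso,svbn,dmai] -> 7 lines: tllr zcxkx mlso svbn dmai waup nznwt
Hunk 4: at line 1 remove [zcxkx,mlso] add [zswsf,dbrj,row] -> 8 lines: tllr zswsf dbrj row svbn dmai waup nznwt
Hunk 5: at line 2 remove [row,svbn] add [xoqgi,erk] -> 8 lines: tllr zswsf dbrj xoqgi erk dmai waup nznwt
Hunk 6: at line 4 remove [erk,dmai,waup] add [ntrc] -> 6 lines: tllr zswsf dbrj xoqgi ntrc nznwt
Final line count: 6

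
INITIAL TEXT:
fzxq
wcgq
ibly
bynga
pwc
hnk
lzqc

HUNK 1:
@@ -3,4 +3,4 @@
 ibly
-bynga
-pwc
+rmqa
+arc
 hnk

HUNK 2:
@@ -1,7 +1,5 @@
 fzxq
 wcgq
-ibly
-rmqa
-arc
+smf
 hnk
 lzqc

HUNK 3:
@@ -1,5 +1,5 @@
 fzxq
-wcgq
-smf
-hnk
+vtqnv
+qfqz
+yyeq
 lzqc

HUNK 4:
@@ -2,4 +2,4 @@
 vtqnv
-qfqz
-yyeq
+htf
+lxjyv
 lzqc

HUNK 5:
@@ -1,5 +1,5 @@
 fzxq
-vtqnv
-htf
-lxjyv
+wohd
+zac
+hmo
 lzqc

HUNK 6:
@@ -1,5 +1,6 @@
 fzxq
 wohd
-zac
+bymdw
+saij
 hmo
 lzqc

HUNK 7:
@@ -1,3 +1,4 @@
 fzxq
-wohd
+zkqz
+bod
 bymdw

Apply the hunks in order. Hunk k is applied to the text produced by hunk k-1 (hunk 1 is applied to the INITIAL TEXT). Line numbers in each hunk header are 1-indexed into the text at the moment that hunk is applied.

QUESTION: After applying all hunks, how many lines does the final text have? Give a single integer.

Answer: 7

Derivation:
Hunk 1: at line 3 remove [bynga,pwc] add [rmqa,arc] -> 7 lines: fzxq wcgq ibly rmqa arc hnk lzqc
Hunk 2: at line 1 remove [ibly,rmqa,arc] add [smf] -> 5 lines: fzxq wcgq smf hnk lzqc
Hunk 3: at line 1 remove [wcgq,smf,hnk] add [vtqnv,qfqz,yyeq] -> 5 lines: fzxq vtqnv qfqz yyeq lzqc
Hunk 4: at line 2 remove [qfqz,yyeq] add [htf,lxjyv] -> 5 lines: fzxq vtqnv htf lxjyv lzqc
Hunk 5: at line 1 remove [vtqnv,htf,lxjyv] add [wohd,zac,hmo] -> 5 lines: fzxq wohd zac hmo lzqc
Hunk 6: at line 1 remove [zac] add [bymdw,saij] -> 6 lines: fzxq wohd bymdw saij hmo lzqc
Hunk 7: at line 1 remove [wohd] add [zkqz,bod] -> 7 lines: fzxq zkqz bod bymdw saij hmo lzqc
Final line count: 7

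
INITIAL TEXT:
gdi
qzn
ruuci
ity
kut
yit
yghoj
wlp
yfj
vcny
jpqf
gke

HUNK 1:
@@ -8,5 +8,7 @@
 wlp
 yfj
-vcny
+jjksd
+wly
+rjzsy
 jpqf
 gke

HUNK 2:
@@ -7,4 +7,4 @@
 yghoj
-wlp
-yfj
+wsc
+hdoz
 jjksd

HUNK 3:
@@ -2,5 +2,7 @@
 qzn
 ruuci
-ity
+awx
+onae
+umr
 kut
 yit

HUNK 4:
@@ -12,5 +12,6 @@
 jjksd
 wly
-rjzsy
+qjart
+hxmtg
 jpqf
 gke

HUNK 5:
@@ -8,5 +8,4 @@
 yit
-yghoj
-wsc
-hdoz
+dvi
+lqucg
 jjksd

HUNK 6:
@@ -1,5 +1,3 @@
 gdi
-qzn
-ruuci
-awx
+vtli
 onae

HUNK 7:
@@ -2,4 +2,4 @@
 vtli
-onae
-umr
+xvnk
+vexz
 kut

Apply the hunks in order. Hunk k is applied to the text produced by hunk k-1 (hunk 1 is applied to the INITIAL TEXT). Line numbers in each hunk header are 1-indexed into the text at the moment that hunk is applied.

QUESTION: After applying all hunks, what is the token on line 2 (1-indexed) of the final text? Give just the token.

Hunk 1: at line 8 remove [vcny] add [jjksd,wly,rjzsy] -> 14 lines: gdi qzn ruuci ity kut yit yghoj wlp yfj jjksd wly rjzsy jpqf gke
Hunk 2: at line 7 remove [wlp,yfj] add [wsc,hdoz] -> 14 lines: gdi qzn ruuci ity kut yit yghoj wsc hdoz jjksd wly rjzsy jpqf gke
Hunk 3: at line 2 remove [ity] add [awx,onae,umr] -> 16 lines: gdi qzn ruuci awx onae umr kut yit yghoj wsc hdoz jjksd wly rjzsy jpqf gke
Hunk 4: at line 12 remove [rjzsy] add [qjart,hxmtg] -> 17 lines: gdi qzn ruuci awx onae umr kut yit yghoj wsc hdoz jjksd wly qjart hxmtg jpqf gke
Hunk 5: at line 8 remove [yghoj,wsc,hdoz] add [dvi,lqucg] -> 16 lines: gdi qzn ruuci awx onae umr kut yit dvi lqucg jjksd wly qjart hxmtg jpqf gke
Hunk 6: at line 1 remove [qzn,ruuci,awx] add [vtli] -> 14 lines: gdi vtli onae umr kut yit dvi lqucg jjksd wly qjart hxmtg jpqf gke
Hunk 7: at line 2 remove [onae,umr] add [xvnk,vexz] -> 14 lines: gdi vtli xvnk vexz kut yit dvi lqucg jjksd wly qjart hxmtg jpqf gke
Final line 2: vtli

Answer: vtli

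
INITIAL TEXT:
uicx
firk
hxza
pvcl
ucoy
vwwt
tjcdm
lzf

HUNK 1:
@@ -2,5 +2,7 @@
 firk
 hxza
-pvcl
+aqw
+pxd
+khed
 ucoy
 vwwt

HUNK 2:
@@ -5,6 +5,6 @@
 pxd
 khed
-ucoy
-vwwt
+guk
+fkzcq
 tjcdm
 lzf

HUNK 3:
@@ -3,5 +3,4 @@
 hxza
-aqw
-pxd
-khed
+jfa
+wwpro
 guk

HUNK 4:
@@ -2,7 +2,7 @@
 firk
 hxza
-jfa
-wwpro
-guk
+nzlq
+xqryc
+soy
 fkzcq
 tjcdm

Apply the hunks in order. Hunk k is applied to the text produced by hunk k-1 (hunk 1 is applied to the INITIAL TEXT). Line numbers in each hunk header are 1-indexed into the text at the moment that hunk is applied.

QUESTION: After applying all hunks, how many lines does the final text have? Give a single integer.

Hunk 1: at line 2 remove [pvcl] add [aqw,pxd,khed] -> 10 lines: uicx firk hxza aqw pxd khed ucoy vwwt tjcdm lzf
Hunk 2: at line 5 remove [ucoy,vwwt] add [guk,fkzcq] -> 10 lines: uicx firk hxza aqw pxd khed guk fkzcq tjcdm lzf
Hunk 3: at line 3 remove [aqw,pxd,khed] add [jfa,wwpro] -> 9 lines: uicx firk hxza jfa wwpro guk fkzcq tjcdm lzf
Hunk 4: at line 2 remove [jfa,wwpro,guk] add [nzlq,xqryc,soy] -> 9 lines: uicx firk hxza nzlq xqryc soy fkzcq tjcdm lzf
Final line count: 9

Answer: 9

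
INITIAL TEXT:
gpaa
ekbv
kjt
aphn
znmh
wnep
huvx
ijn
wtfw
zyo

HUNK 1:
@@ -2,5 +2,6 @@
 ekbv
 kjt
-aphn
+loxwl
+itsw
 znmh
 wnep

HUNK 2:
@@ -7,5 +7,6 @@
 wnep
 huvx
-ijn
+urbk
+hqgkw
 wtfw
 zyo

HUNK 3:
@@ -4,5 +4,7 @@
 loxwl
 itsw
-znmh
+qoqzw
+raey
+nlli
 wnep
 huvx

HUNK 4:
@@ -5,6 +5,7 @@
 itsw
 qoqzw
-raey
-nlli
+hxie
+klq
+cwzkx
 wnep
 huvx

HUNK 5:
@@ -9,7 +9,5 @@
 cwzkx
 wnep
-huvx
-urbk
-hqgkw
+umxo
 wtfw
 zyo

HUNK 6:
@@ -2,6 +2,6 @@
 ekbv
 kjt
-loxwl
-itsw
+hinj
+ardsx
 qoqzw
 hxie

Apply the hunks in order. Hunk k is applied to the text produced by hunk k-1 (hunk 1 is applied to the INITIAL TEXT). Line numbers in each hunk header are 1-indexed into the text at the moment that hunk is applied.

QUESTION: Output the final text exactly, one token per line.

Hunk 1: at line 2 remove [aphn] add [loxwl,itsw] -> 11 lines: gpaa ekbv kjt loxwl itsw znmh wnep huvx ijn wtfw zyo
Hunk 2: at line 7 remove [ijn] add [urbk,hqgkw] -> 12 lines: gpaa ekbv kjt loxwl itsw znmh wnep huvx urbk hqgkw wtfw zyo
Hunk 3: at line 4 remove [znmh] add [qoqzw,raey,nlli] -> 14 lines: gpaa ekbv kjt loxwl itsw qoqzw raey nlli wnep huvx urbk hqgkw wtfw zyo
Hunk 4: at line 5 remove [raey,nlli] add [hxie,klq,cwzkx] -> 15 lines: gpaa ekbv kjt loxwl itsw qoqzw hxie klq cwzkx wnep huvx urbk hqgkw wtfw zyo
Hunk 5: at line 9 remove [huvx,urbk,hqgkw] add [umxo] -> 13 lines: gpaa ekbv kjt loxwl itsw qoqzw hxie klq cwzkx wnep umxo wtfw zyo
Hunk 6: at line 2 remove [loxwl,itsw] add [hinj,ardsx] -> 13 lines: gpaa ekbv kjt hinj ardsx qoqzw hxie klq cwzkx wnep umxo wtfw zyo

Answer: gpaa
ekbv
kjt
hinj
ardsx
qoqzw
hxie
klq
cwzkx
wnep
umxo
wtfw
zyo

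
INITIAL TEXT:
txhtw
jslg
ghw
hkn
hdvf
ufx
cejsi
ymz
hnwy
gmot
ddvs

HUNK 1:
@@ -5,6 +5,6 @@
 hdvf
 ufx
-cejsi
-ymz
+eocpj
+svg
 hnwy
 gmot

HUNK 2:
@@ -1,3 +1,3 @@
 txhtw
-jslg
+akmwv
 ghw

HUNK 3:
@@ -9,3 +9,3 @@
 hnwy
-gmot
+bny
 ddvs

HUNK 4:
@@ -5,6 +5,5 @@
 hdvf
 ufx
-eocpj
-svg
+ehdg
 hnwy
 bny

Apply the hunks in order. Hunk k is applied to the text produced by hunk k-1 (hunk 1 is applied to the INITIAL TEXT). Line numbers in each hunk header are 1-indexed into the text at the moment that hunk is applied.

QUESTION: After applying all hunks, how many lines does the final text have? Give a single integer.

Answer: 10

Derivation:
Hunk 1: at line 5 remove [cejsi,ymz] add [eocpj,svg] -> 11 lines: txhtw jslg ghw hkn hdvf ufx eocpj svg hnwy gmot ddvs
Hunk 2: at line 1 remove [jslg] add [akmwv] -> 11 lines: txhtw akmwv ghw hkn hdvf ufx eocpj svg hnwy gmot ddvs
Hunk 3: at line 9 remove [gmot] add [bny] -> 11 lines: txhtw akmwv ghw hkn hdvf ufx eocpj svg hnwy bny ddvs
Hunk 4: at line 5 remove [eocpj,svg] add [ehdg] -> 10 lines: txhtw akmwv ghw hkn hdvf ufx ehdg hnwy bny ddvs
Final line count: 10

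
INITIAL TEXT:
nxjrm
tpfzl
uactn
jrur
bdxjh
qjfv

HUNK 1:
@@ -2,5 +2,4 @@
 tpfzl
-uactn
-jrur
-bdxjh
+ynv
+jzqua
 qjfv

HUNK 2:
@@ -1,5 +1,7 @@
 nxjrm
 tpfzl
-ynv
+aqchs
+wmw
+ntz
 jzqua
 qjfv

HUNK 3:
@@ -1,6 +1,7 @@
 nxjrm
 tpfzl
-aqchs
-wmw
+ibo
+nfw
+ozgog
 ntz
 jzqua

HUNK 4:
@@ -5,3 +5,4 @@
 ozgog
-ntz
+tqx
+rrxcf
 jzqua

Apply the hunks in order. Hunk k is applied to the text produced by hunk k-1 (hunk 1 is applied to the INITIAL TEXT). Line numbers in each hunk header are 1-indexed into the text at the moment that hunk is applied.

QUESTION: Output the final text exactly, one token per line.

Hunk 1: at line 2 remove [uactn,jrur,bdxjh] add [ynv,jzqua] -> 5 lines: nxjrm tpfzl ynv jzqua qjfv
Hunk 2: at line 1 remove [ynv] add [aqchs,wmw,ntz] -> 7 lines: nxjrm tpfzl aqchs wmw ntz jzqua qjfv
Hunk 3: at line 1 remove [aqchs,wmw] add [ibo,nfw,ozgog] -> 8 lines: nxjrm tpfzl ibo nfw ozgog ntz jzqua qjfv
Hunk 4: at line 5 remove [ntz] add [tqx,rrxcf] -> 9 lines: nxjrm tpfzl ibo nfw ozgog tqx rrxcf jzqua qjfv

Answer: nxjrm
tpfzl
ibo
nfw
ozgog
tqx
rrxcf
jzqua
qjfv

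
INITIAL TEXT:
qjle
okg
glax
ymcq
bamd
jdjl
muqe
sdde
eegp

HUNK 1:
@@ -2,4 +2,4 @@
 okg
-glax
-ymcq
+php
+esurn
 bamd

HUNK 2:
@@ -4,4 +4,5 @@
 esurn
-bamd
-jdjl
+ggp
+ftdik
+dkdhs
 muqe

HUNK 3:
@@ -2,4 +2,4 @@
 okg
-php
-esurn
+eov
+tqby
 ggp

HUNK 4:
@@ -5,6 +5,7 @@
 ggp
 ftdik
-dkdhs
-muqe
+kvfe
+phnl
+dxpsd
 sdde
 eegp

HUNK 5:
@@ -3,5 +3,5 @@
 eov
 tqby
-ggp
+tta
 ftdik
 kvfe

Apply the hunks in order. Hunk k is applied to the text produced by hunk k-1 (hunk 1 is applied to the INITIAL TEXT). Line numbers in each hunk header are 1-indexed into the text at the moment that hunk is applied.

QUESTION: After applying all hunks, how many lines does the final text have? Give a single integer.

Hunk 1: at line 2 remove [glax,ymcq] add [php,esurn] -> 9 lines: qjle okg php esurn bamd jdjl muqe sdde eegp
Hunk 2: at line 4 remove [bamd,jdjl] add [ggp,ftdik,dkdhs] -> 10 lines: qjle okg php esurn ggp ftdik dkdhs muqe sdde eegp
Hunk 3: at line 2 remove [php,esurn] add [eov,tqby] -> 10 lines: qjle okg eov tqby ggp ftdik dkdhs muqe sdde eegp
Hunk 4: at line 5 remove [dkdhs,muqe] add [kvfe,phnl,dxpsd] -> 11 lines: qjle okg eov tqby ggp ftdik kvfe phnl dxpsd sdde eegp
Hunk 5: at line 3 remove [ggp] add [tta] -> 11 lines: qjle okg eov tqby tta ftdik kvfe phnl dxpsd sdde eegp
Final line count: 11

Answer: 11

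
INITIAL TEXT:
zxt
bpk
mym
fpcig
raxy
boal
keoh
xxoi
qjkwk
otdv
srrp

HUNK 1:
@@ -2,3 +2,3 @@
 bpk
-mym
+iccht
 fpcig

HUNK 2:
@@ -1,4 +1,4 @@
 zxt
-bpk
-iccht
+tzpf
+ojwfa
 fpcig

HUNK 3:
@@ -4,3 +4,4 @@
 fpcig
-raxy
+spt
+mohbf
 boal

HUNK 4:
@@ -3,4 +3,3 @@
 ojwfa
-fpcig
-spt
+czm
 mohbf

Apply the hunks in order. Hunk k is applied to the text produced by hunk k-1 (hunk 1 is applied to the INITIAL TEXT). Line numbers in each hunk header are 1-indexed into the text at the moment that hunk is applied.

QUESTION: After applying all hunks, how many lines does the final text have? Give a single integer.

Hunk 1: at line 2 remove [mym] add [iccht] -> 11 lines: zxt bpk iccht fpcig raxy boal keoh xxoi qjkwk otdv srrp
Hunk 2: at line 1 remove [bpk,iccht] add [tzpf,ojwfa] -> 11 lines: zxt tzpf ojwfa fpcig raxy boal keoh xxoi qjkwk otdv srrp
Hunk 3: at line 4 remove [raxy] add [spt,mohbf] -> 12 lines: zxt tzpf ojwfa fpcig spt mohbf boal keoh xxoi qjkwk otdv srrp
Hunk 4: at line 3 remove [fpcig,spt] add [czm] -> 11 lines: zxt tzpf ojwfa czm mohbf boal keoh xxoi qjkwk otdv srrp
Final line count: 11

Answer: 11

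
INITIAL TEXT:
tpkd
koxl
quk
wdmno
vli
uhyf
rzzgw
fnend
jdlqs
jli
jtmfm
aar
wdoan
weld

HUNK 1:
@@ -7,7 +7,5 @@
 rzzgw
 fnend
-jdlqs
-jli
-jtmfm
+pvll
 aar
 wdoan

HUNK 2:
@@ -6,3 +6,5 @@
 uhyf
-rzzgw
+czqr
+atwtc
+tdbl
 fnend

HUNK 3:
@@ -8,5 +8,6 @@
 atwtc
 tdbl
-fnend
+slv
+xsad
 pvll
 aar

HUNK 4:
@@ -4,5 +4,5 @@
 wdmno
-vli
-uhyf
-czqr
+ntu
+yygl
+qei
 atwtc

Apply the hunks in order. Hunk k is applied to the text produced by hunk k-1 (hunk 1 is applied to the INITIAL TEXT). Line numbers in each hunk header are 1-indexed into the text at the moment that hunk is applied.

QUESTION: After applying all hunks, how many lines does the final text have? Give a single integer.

Answer: 15

Derivation:
Hunk 1: at line 7 remove [jdlqs,jli,jtmfm] add [pvll] -> 12 lines: tpkd koxl quk wdmno vli uhyf rzzgw fnend pvll aar wdoan weld
Hunk 2: at line 6 remove [rzzgw] add [czqr,atwtc,tdbl] -> 14 lines: tpkd koxl quk wdmno vli uhyf czqr atwtc tdbl fnend pvll aar wdoan weld
Hunk 3: at line 8 remove [fnend] add [slv,xsad] -> 15 lines: tpkd koxl quk wdmno vli uhyf czqr atwtc tdbl slv xsad pvll aar wdoan weld
Hunk 4: at line 4 remove [vli,uhyf,czqr] add [ntu,yygl,qei] -> 15 lines: tpkd koxl quk wdmno ntu yygl qei atwtc tdbl slv xsad pvll aar wdoan weld
Final line count: 15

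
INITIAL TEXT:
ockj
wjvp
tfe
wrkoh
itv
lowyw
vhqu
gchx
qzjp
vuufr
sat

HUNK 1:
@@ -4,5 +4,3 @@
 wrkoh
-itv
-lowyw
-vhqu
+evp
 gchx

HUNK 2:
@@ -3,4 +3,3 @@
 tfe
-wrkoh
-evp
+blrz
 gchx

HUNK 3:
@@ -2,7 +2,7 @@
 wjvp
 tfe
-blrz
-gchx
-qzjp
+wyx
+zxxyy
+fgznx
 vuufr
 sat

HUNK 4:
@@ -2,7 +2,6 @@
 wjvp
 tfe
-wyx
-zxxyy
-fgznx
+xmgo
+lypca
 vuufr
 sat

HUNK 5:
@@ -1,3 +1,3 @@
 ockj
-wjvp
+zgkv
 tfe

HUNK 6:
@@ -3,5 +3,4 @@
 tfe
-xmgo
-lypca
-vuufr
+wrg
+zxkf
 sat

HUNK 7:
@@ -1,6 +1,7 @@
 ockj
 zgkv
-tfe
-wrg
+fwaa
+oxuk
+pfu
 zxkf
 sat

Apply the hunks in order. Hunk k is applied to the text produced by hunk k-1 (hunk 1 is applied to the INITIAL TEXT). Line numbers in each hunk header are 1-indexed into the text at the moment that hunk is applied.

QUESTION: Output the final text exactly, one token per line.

Answer: ockj
zgkv
fwaa
oxuk
pfu
zxkf
sat

Derivation:
Hunk 1: at line 4 remove [itv,lowyw,vhqu] add [evp] -> 9 lines: ockj wjvp tfe wrkoh evp gchx qzjp vuufr sat
Hunk 2: at line 3 remove [wrkoh,evp] add [blrz] -> 8 lines: ockj wjvp tfe blrz gchx qzjp vuufr sat
Hunk 3: at line 2 remove [blrz,gchx,qzjp] add [wyx,zxxyy,fgznx] -> 8 lines: ockj wjvp tfe wyx zxxyy fgznx vuufr sat
Hunk 4: at line 2 remove [wyx,zxxyy,fgznx] add [xmgo,lypca] -> 7 lines: ockj wjvp tfe xmgo lypca vuufr sat
Hunk 5: at line 1 remove [wjvp] add [zgkv] -> 7 lines: ockj zgkv tfe xmgo lypca vuufr sat
Hunk 6: at line 3 remove [xmgo,lypca,vuufr] add [wrg,zxkf] -> 6 lines: ockj zgkv tfe wrg zxkf sat
Hunk 7: at line 1 remove [tfe,wrg] add [fwaa,oxuk,pfu] -> 7 lines: ockj zgkv fwaa oxuk pfu zxkf sat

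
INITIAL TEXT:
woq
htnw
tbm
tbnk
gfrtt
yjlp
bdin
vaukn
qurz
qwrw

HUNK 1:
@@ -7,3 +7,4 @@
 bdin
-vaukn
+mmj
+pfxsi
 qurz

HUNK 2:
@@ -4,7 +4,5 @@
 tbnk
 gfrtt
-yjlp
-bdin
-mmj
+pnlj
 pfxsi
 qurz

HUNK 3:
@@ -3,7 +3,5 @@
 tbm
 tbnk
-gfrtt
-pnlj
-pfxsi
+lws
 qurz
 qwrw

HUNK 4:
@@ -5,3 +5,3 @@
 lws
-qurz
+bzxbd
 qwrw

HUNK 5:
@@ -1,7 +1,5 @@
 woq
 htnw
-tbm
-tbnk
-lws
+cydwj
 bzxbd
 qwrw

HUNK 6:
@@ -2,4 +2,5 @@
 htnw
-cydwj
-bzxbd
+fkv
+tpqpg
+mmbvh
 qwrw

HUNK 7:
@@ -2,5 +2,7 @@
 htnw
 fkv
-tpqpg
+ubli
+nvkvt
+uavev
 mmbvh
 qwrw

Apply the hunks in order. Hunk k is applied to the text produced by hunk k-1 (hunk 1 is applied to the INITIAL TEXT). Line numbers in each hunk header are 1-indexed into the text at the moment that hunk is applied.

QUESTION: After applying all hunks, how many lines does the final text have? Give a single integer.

Answer: 8

Derivation:
Hunk 1: at line 7 remove [vaukn] add [mmj,pfxsi] -> 11 lines: woq htnw tbm tbnk gfrtt yjlp bdin mmj pfxsi qurz qwrw
Hunk 2: at line 4 remove [yjlp,bdin,mmj] add [pnlj] -> 9 lines: woq htnw tbm tbnk gfrtt pnlj pfxsi qurz qwrw
Hunk 3: at line 3 remove [gfrtt,pnlj,pfxsi] add [lws] -> 7 lines: woq htnw tbm tbnk lws qurz qwrw
Hunk 4: at line 5 remove [qurz] add [bzxbd] -> 7 lines: woq htnw tbm tbnk lws bzxbd qwrw
Hunk 5: at line 1 remove [tbm,tbnk,lws] add [cydwj] -> 5 lines: woq htnw cydwj bzxbd qwrw
Hunk 6: at line 2 remove [cydwj,bzxbd] add [fkv,tpqpg,mmbvh] -> 6 lines: woq htnw fkv tpqpg mmbvh qwrw
Hunk 7: at line 2 remove [tpqpg] add [ubli,nvkvt,uavev] -> 8 lines: woq htnw fkv ubli nvkvt uavev mmbvh qwrw
Final line count: 8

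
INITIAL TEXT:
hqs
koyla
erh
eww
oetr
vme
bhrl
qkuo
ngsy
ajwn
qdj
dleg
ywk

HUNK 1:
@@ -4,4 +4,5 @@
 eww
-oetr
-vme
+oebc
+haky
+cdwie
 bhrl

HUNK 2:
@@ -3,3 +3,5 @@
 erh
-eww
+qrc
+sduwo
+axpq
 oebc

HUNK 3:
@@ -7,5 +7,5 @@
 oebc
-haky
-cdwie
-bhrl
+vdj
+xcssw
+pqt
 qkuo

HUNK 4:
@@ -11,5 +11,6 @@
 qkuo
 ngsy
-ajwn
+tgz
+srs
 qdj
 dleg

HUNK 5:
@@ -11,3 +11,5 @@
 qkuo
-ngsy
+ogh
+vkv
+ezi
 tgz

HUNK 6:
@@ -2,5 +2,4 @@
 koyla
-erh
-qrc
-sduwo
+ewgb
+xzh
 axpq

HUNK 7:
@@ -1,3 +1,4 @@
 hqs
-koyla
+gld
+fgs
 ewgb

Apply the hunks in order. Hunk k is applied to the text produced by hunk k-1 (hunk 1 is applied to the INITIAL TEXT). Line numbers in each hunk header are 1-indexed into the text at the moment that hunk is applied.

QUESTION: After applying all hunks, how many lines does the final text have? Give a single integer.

Hunk 1: at line 4 remove [oetr,vme] add [oebc,haky,cdwie] -> 14 lines: hqs koyla erh eww oebc haky cdwie bhrl qkuo ngsy ajwn qdj dleg ywk
Hunk 2: at line 3 remove [eww] add [qrc,sduwo,axpq] -> 16 lines: hqs koyla erh qrc sduwo axpq oebc haky cdwie bhrl qkuo ngsy ajwn qdj dleg ywk
Hunk 3: at line 7 remove [haky,cdwie,bhrl] add [vdj,xcssw,pqt] -> 16 lines: hqs koyla erh qrc sduwo axpq oebc vdj xcssw pqt qkuo ngsy ajwn qdj dleg ywk
Hunk 4: at line 11 remove [ajwn] add [tgz,srs] -> 17 lines: hqs koyla erh qrc sduwo axpq oebc vdj xcssw pqt qkuo ngsy tgz srs qdj dleg ywk
Hunk 5: at line 11 remove [ngsy] add [ogh,vkv,ezi] -> 19 lines: hqs koyla erh qrc sduwo axpq oebc vdj xcssw pqt qkuo ogh vkv ezi tgz srs qdj dleg ywk
Hunk 6: at line 2 remove [erh,qrc,sduwo] add [ewgb,xzh] -> 18 lines: hqs koyla ewgb xzh axpq oebc vdj xcssw pqt qkuo ogh vkv ezi tgz srs qdj dleg ywk
Hunk 7: at line 1 remove [koyla] add [gld,fgs] -> 19 lines: hqs gld fgs ewgb xzh axpq oebc vdj xcssw pqt qkuo ogh vkv ezi tgz srs qdj dleg ywk
Final line count: 19

Answer: 19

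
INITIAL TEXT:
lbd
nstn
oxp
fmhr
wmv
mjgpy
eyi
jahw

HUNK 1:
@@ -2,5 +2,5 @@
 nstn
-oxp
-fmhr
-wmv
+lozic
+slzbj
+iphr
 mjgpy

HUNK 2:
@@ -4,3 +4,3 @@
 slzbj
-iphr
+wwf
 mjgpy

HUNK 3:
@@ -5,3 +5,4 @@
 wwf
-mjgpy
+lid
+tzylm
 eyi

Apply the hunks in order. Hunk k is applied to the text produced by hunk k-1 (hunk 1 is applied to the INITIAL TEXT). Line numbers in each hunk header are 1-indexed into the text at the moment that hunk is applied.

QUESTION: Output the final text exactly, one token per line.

Hunk 1: at line 2 remove [oxp,fmhr,wmv] add [lozic,slzbj,iphr] -> 8 lines: lbd nstn lozic slzbj iphr mjgpy eyi jahw
Hunk 2: at line 4 remove [iphr] add [wwf] -> 8 lines: lbd nstn lozic slzbj wwf mjgpy eyi jahw
Hunk 3: at line 5 remove [mjgpy] add [lid,tzylm] -> 9 lines: lbd nstn lozic slzbj wwf lid tzylm eyi jahw

Answer: lbd
nstn
lozic
slzbj
wwf
lid
tzylm
eyi
jahw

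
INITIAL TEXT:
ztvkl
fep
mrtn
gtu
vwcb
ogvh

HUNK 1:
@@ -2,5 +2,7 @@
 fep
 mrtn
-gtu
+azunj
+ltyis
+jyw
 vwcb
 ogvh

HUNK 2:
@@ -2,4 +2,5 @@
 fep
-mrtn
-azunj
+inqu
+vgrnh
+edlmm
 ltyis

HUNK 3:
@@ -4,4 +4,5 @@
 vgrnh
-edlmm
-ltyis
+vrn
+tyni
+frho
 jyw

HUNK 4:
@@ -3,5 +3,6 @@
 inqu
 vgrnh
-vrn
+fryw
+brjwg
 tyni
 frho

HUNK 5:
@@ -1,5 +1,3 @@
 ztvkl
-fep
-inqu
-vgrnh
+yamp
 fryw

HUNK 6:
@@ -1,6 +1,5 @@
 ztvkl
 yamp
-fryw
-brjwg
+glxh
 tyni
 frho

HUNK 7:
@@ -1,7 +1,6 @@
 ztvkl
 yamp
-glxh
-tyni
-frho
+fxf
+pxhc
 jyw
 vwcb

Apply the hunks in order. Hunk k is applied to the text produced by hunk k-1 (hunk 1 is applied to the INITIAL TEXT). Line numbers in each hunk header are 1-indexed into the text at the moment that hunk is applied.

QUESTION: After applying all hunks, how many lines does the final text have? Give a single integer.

Hunk 1: at line 2 remove [gtu] add [azunj,ltyis,jyw] -> 8 lines: ztvkl fep mrtn azunj ltyis jyw vwcb ogvh
Hunk 2: at line 2 remove [mrtn,azunj] add [inqu,vgrnh,edlmm] -> 9 lines: ztvkl fep inqu vgrnh edlmm ltyis jyw vwcb ogvh
Hunk 3: at line 4 remove [edlmm,ltyis] add [vrn,tyni,frho] -> 10 lines: ztvkl fep inqu vgrnh vrn tyni frho jyw vwcb ogvh
Hunk 4: at line 3 remove [vrn] add [fryw,brjwg] -> 11 lines: ztvkl fep inqu vgrnh fryw brjwg tyni frho jyw vwcb ogvh
Hunk 5: at line 1 remove [fep,inqu,vgrnh] add [yamp] -> 9 lines: ztvkl yamp fryw brjwg tyni frho jyw vwcb ogvh
Hunk 6: at line 1 remove [fryw,brjwg] add [glxh] -> 8 lines: ztvkl yamp glxh tyni frho jyw vwcb ogvh
Hunk 7: at line 1 remove [glxh,tyni,frho] add [fxf,pxhc] -> 7 lines: ztvkl yamp fxf pxhc jyw vwcb ogvh
Final line count: 7

Answer: 7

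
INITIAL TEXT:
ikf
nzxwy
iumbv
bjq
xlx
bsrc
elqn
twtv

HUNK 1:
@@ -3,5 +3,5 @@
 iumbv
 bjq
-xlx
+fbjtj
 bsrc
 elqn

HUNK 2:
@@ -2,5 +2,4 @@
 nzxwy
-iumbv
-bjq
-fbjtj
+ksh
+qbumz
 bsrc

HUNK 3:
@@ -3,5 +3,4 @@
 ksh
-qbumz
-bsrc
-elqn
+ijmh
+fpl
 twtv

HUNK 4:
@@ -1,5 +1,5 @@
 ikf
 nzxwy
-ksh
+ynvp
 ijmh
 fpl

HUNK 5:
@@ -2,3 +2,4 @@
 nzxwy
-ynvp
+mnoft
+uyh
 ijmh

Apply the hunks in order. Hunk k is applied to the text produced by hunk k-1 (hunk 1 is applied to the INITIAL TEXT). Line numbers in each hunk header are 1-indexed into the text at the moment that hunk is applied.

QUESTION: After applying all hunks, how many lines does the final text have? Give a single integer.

Answer: 7

Derivation:
Hunk 1: at line 3 remove [xlx] add [fbjtj] -> 8 lines: ikf nzxwy iumbv bjq fbjtj bsrc elqn twtv
Hunk 2: at line 2 remove [iumbv,bjq,fbjtj] add [ksh,qbumz] -> 7 lines: ikf nzxwy ksh qbumz bsrc elqn twtv
Hunk 3: at line 3 remove [qbumz,bsrc,elqn] add [ijmh,fpl] -> 6 lines: ikf nzxwy ksh ijmh fpl twtv
Hunk 4: at line 1 remove [ksh] add [ynvp] -> 6 lines: ikf nzxwy ynvp ijmh fpl twtv
Hunk 5: at line 2 remove [ynvp] add [mnoft,uyh] -> 7 lines: ikf nzxwy mnoft uyh ijmh fpl twtv
Final line count: 7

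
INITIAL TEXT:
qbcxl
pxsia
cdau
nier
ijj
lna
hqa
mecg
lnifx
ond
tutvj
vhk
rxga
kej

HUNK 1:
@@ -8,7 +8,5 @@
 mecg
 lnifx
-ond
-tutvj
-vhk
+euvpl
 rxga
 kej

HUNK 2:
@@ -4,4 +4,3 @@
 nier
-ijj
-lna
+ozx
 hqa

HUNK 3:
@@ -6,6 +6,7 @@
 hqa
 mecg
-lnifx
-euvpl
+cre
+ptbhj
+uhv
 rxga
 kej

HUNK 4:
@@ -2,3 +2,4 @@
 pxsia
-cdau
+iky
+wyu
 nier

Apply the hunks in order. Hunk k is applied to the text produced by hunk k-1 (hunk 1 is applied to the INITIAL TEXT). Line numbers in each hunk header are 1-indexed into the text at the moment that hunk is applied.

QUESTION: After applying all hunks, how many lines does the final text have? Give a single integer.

Answer: 13

Derivation:
Hunk 1: at line 8 remove [ond,tutvj,vhk] add [euvpl] -> 12 lines: qbcxl pxsia cdau nier ijj lna hqa mecg lnifx euvpl rxga kej
Hunk 2: at line 4 remove [ijj,lna] add [ozx] -> 11 lines: qbcxl pxsia cdau nier ozx hqa mecg lnifx euvpl rxga kej
Hunk 3: at line 6 remove [lnifx,euvpl] add [cre,ptbhj,uhv] -> 12 lines: qbcxl pxsia cdau nier ozx hqa mecg cre ptbhj uhv rxga kej
Hunk 4: at line 2 remove [cdau] add [iky,wyu] -> 13 lines: qbcxl pxsia iky wyu nier ozx hqa mecg cre ptbhj uhv rxga kej
Final line count: 13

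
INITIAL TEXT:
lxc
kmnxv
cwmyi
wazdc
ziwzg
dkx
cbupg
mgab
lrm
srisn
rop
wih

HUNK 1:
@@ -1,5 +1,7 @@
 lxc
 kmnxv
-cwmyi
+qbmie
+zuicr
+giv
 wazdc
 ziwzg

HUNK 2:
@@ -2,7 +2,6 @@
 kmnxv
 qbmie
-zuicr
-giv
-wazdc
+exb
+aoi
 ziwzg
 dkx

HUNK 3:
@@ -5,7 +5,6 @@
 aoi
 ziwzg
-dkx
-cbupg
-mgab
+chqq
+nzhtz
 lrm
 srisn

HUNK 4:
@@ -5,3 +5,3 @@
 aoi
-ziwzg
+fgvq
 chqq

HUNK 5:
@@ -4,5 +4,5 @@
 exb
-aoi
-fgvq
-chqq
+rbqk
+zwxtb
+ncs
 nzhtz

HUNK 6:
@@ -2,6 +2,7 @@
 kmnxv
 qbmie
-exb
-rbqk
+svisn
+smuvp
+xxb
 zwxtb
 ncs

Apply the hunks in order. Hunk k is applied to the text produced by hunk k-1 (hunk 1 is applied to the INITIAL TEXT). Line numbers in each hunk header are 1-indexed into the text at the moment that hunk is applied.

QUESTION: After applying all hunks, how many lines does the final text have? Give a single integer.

Answer: 13

Derivation:
Hunk 1: at line 1 remove [cwmyi] add [qbmie,zuicr,giv] -> 14 lines: lxc kmnxv qbmie zuicr giv wazdc ziwzg dkx cbupg mgab lrm srisn rop wih
Hunk 2: at line 2 remove [zuicr,giv,wazdc] add [exb,aoi] -> 13 lines: lxc kmnxv qbmie exb aoi ziwzg dkx cbupg mgab lrm srisn rop wih
Hunk 3: at line 5 remove [dkx,cbupg,mgab] add [chqq,nzhtz] -> 12 lines: lxc kmnxv qbmie exb aoi ziwzg chqq nzhtz lrm srisn rop wih
Hunk 4: at line 5 remove [ziwzg] add [fgvq] -> 12 lines: lxc kmnxv qbmie exb aoi fgvq chqq nzhtz lrm srisn rop wih
Hunk 5: at line 4 remove [aoi,fgvq,chqq] add [rbqk,zwxtb,ncs] -> 12 lines: lxc kmnxv qbmie exb rbqk zwxtb ncs nzhtz lrm srisn rop wih
Hunk 6: at line 2 remove [exb,rbqk] add [svisn,smuvp,xxb] -> 13 lines: lxc kmnxv qbmie svisn smuvp xxb zwxtb ncs nzhtz lrm srisn rop wih
Final line count: 13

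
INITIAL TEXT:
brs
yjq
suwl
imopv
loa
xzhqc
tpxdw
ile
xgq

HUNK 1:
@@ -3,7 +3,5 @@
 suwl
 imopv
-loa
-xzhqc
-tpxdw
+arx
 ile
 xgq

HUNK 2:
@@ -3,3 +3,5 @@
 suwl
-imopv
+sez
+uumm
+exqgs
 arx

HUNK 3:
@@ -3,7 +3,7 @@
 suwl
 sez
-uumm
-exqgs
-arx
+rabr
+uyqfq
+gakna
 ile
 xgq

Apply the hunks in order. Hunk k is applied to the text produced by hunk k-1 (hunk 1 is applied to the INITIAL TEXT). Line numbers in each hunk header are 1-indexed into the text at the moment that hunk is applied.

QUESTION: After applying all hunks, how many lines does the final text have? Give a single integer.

Answer: 9

Derivation:
Hunk 1: at line 3 remove [loa,xzhqc,tpxdw] add [arx] -> 7 lines: brs yjq suwl imopv arx ile xgq
Hunk 2: at line 3 remove [imopv] add [sez,uumm,exqgs] -> 9 lines: brs yjq suwl sez uumm exqgs arx ile xgq
Hunk 3: at line 3 remove [uumm,exqgs,arx] add [rabr,uyqfq,gakna] -> 9 lines: brs yjq suwl sez rabr uyqfq gakna ile xgq
Final line count: 9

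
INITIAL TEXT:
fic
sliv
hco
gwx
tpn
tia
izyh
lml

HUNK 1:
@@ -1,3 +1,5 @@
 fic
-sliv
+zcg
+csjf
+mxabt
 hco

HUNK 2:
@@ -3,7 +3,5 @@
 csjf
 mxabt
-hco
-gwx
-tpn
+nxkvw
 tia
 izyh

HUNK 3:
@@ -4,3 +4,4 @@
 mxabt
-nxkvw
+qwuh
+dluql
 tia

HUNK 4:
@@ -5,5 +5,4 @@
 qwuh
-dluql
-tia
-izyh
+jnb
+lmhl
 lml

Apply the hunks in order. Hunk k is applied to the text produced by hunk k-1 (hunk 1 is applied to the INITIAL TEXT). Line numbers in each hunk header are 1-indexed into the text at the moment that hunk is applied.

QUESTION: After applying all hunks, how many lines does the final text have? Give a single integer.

Answer: 8

Derivation:
Hunk 1: at line 1 remove [sliv] add [zcg,csjf,mxabt] -> 10 lines: fic zcg csjf mxabt hco gwx tpn tia izyh lml
Hunk 2: at line 3 remove [hco,gwx,tpn] add [nxkvw] -> 8 lines: fic zcg csjf mxabt nxkvw tia izyh lml
Hunk 3: at line 4 remove [nxkvw] add [qwuh,dluql] -> 9 lines: fic zcg csjf mxabt qwuh dluql tia izyh lml
Hunk 4: at line 5 remove [dluql,tia,izyh] add [jnb,lmhl] -> 8 lines: fic zcg csjf mxabt qwuh jnb lmhl lml
Final line count: 8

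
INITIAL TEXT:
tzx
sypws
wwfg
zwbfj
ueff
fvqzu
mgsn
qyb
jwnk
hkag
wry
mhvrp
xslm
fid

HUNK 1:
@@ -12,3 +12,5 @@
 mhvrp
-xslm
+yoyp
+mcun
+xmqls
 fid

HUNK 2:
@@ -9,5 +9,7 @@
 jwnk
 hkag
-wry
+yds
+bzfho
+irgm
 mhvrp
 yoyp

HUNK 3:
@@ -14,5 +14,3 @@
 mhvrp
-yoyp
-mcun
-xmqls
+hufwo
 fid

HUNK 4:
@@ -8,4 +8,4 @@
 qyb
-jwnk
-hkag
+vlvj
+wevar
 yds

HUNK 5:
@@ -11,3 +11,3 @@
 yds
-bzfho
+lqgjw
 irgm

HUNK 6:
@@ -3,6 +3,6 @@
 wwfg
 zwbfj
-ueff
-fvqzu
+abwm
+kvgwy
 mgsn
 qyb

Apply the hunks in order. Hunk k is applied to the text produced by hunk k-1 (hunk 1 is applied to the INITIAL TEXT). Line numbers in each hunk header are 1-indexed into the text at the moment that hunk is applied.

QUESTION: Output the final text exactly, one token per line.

Hunk 1: at line 12 remove [xslm] add [yoyp,mcun,xmqls] -> 16 lines: tzx sypws wwfg zwbfj ueff fvqzu mgsn qyb jwnk hkag wry mhvrp yoyp mcun xmqls fid
Hunk 2: at line 9 remove [wry] add [yds,bzfho,irgm] -> 18 lines: tzx sypws wwfg zwbfj ueff fvqzu mgsn qyb jwnk hkag yds bzfho irgm mhvrp yoyp mcun xmqls fid
Hunk 3: at line 14 remove [yoyp,mcun,xmqls] add [hufwo] -> 16 lines: tzx sypws wwfg zwbfj ueff fvqzu mgsn qyb jwnk hkag yds bzfho irgm mhvrp hufwo fid
Hunk 4: at line 8 remove [jwnk,hkag] add [vlvj,wevar] -> 16 lines: tzx sypws wwfg zwbfj ueff fvqzu mgsn qyb vlvj wevar yds bzfho irgm mhvrp hufwo fid
Hunk 5: at line 11 remove [bzfho] add [lqgjw] -> 16 lines: tzx sypws wwfg zwbfj ueff fvqzu mgsn qyb vlvj wevar yds lqgjw irgm mhvrp hufwo fid
Hunk 6: at line 3 remove [ueff,fvqzu] add [abwm,kvgwy] -> 16 lines: tzx sypws wwfg zwbfj abwm kvgwy mgsn qyb vlvj wevar yds lqgjw irgm mhvrp hufwo fid

Answer: tzx
sypws
wwfg
zwbfj
abwm
kvgwy
mgsn
qyb
vlvj
wevar
yds
lqgjw
irgm
mhvrp
hufwo
fid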